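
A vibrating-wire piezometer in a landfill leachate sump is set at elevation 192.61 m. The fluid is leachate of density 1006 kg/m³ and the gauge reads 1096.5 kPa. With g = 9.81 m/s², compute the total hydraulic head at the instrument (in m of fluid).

h ≈ 303.72 m

ψ = P/(ρg) = 1096.5×1000 / (1006 × 9.81) = 111.11 m.
h = z + ψ = 192.61 + 111.11 = 303.72 m.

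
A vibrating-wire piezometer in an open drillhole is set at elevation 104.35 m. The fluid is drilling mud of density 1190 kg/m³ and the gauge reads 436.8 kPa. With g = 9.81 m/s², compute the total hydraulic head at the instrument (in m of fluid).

ψ = P/(ρg) = 436.8×1000 / (1190 × 9.81) = 37.42 m.
h = z + ψ = 104.35 + 37.42 = 141.77 m.

h ≈ 141.77 m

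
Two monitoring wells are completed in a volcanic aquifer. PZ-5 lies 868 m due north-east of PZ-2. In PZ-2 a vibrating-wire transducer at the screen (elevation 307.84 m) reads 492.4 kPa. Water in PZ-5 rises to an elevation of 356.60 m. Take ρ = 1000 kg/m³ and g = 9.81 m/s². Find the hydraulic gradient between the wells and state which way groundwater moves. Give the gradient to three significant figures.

i ≈ 0.00165; groundwater flows toward the north-east

Pressure head at PZ-2: ψ = P/(ρg) = 492.4×1000 / (1000 × 9.81) = 50.19 m.
Total head at PZ-2: h = z + ψ = 307.84 + 50.19 = 358.03 m.
Total head at PZ-5: h = 356.60 m (water level in the piezometer is the total head).
Head difference: h(PZ-2) − h(PZ-5) = 358.03 − 356.60 = 1.43 m.
Hydraulic gradient: i = |Δh| / L = 1.43 / 868 = 0.00165.
Flow is from higher to lower head: from PZ-2 toward PZ-5, i.e. toward the north-east.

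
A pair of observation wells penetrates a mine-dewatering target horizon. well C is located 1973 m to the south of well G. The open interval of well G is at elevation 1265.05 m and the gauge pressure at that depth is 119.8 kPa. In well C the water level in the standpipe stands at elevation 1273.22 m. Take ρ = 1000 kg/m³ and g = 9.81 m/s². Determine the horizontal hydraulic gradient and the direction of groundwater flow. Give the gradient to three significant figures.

i ≈ 0.00205; groundwater flows toward the south

Pressure head at well G: ψ = P/(ρg) = 119.8×1000 / (1000 × 9.81) = 12.21 m.
Total head at well G: h = z + ψ = 1265.05 + 12.21 = 1277.26 m.
Total head at well C: h = 1273.22 m (water level in the piezometer is the total head).
Head difference: h(well G) − h(well C) = 1277.26 − 1273.22 = 4.04 m.
Hydraulic gradient: i = |Δh| / L = 4.04 / 1973 = 0.00205.
Flow is from higher to lower head: from well G toward well C, i.e. toward the south.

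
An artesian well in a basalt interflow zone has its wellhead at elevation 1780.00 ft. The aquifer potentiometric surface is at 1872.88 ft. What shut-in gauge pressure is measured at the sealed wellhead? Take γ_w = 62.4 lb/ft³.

P ≈ 40.2 psi

Head above the cap: Δh = 1872.88 − 1780.00 = 92.88 ft.
P = γΔh/144 = 62.4 × 92.88 / 144 = 40.2 psi.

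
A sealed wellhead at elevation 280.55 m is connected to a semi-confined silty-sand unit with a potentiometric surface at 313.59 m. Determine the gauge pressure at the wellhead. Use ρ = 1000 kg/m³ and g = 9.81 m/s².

P ≈ 324 kPa

Head above the cap: Δh = 313.59 − 280.55 = 33.04 m.
P = ρgΔh = 1000 × 9.81 × 33.04 = 324122 Pa ≈ 324 kPa.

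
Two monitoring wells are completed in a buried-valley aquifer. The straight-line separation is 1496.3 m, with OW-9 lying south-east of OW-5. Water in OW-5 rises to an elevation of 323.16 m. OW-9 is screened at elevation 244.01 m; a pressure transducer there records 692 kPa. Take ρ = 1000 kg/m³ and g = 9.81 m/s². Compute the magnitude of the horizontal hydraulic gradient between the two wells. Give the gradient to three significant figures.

i ≈ 0.00575

Total head at OW-5: h = 323.16 m (water level in the piezometer is the total head).
Pressure head at OW-9: ψ = P/(ρg) = 692×1000 / (1000 × 9.81) = 70.54 m.
Total head at OW-9: h = z + ψ = 244.01 + 70.54 = 314.55 m.
Head difference: h(OW-5) − h(OW-9) = 323.16 − 314.55 = 8.61 m.
Hydraulic gradient: i = |Δh| / L = 8.61 / 1496.3 = 0.00575.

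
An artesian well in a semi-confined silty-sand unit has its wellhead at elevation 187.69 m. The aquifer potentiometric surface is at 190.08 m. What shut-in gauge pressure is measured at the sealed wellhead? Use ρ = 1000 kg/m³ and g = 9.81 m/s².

P ≈ 23.4 kPa

Head above the cap: Δh = 190.08 − 187.69 = 2.39 m.
P = ρgΔh = 1000 × 9.81 × 2.39 = 23446 Pa ≈ 23.4 kPa.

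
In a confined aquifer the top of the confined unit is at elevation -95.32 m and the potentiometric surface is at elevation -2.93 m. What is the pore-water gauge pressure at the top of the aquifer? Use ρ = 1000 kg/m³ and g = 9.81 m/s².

P ≈ 906 kPa

Pressure head at the aquifer top: ψ = h − z = -2.93 − (-95.32) = 92.39 m.
P = ρgψ = 1000 × 9.81 × 92.39 = 906346 Pa ≈ 906 kPa.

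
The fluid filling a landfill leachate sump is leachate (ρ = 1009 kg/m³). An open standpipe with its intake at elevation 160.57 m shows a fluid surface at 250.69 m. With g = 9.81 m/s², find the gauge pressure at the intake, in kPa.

P ≈ 892 kPa

Pressure head ψ = h − z = 250.69 − 160.57 = 90.12 m.
P = ρgψ = 1009 × 9.81 × 90.12 = 892034 Pa ≈ 892 kPa.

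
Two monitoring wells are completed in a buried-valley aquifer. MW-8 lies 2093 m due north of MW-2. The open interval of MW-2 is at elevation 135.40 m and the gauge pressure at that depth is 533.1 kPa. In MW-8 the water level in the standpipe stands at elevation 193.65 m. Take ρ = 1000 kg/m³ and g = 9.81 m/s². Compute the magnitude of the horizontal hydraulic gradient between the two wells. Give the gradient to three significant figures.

i ≈ 0.00187

Pressure head at MW-2: ψ = P/(ρg) = 533.1×1000 / (1000 × 9.81) = 54.34 m.
Total head at MW-2: h = z + ψ = 135.40 + 54.34 = 189.74 m.
Total head at MW-8: h = 193.65 m (water level in the piezometer is the total head).
Head difference: h(MW-2) − h(MW-8) = 189.74 − 193.65 = -3.91 m.
Hydraulic gradient: i = |Δh| / L = 3.91 / 2093 = 0.00187.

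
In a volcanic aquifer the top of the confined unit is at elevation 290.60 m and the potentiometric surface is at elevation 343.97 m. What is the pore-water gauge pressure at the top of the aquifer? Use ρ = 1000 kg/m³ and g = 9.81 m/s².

P ≈ 524 kPa

Pressure head at the aquifer top: ψ = h − z = 343.97 − 290.60 = 53.37 m.
P = ρgψ = 1000 × 9.81 × 53.37 = 523560 Pa ≈ 524 kPa.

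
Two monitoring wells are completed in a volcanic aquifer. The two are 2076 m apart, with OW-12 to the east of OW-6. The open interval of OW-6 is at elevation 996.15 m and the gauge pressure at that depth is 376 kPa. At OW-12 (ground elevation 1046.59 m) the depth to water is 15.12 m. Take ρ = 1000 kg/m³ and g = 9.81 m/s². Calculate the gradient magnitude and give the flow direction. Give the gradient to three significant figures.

i ≈ 0.00145; groundwater flows toward the east

Pressure head at OW-6: ψ = P/(ρg) = 376×1000 / (1000 × 9.81) = 38.33 m.
Total head at OW-6: h = z + ψ = 996.15 + 38.33 = 1034.48 m.
Total head at OW-12: h = 1046.59 − 15.12 = 1031.47 m.
Head difference: h(OW-6) − h(OW-12) = 1034.48 − 1031.47 = 3.01 m.
Hydraulic gradient: i = |Δh| / L = 3.01 / 2076 = 0.00145.
Flow is from higher to lower head: from OW-6 toward OW-12, i.e. toward the east.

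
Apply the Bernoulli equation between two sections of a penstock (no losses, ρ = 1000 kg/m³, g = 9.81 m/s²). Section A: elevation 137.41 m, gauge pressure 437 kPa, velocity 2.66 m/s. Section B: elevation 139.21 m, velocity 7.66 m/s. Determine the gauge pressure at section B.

Pressure head at A: ψ₁ = P₁/(ρg) = 437×1000 / (1000 × 9.81) = 44.55 m.
Velocity heads: v₁²/2g = 2.66²/19.62 = 0.361 m; v₂²/2g = 7.66²/19.62 = 2.991 m.
Total head H = z₁ + ψ₁ + v₁²/2g = 137.41 + 44.55 + 0.361 = 182.32 m.
ψ₂ = H − z₂ − v₂²/2g = 182.32 − 139.21 − 2.991 = 40.12 m.
P₂ = ρgψ₂ = 1000 × 9.81 × 40.12 ≈ 394 kPa.

P₂ ≈ 394 kPa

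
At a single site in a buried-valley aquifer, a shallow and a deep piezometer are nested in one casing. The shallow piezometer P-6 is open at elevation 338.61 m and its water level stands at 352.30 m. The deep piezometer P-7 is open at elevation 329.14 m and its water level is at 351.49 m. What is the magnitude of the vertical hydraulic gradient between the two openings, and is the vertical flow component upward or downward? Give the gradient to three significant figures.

Total head at P-6: h = 352.30 m (water level in the standpipe).
Total head at P-7: h = 351.49 m.
Δh = h(P-6) − h(P-7) = 352.30 − 351.49 = 0.81 m.
Vertical separation Δz = 338.61 − 329.14 = 9.47 m.
|i_v| = |Δh| / Δz = 0.81 / 9.47 = 0.0855.
Head is higher in the shallow piezometer, so vertical flow is downward (recharge condition).

|i_v| ≈ 0.0855; vertical flow is downward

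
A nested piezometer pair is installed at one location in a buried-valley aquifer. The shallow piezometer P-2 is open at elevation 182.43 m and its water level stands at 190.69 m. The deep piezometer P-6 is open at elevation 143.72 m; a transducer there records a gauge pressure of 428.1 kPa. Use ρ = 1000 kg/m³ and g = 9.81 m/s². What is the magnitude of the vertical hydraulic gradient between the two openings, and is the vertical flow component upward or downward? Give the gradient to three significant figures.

Total head at P-2: h = 190.69 m (water level in the standpipe).
Pressure head at P-6: ψ = P/(ρg) = 428.1×1000 / (1000 × 9.81) = 43.64 m.
Total head at P-6: h = z + ψ = 143.72 + 43.64 = 187.36 m.
Δh = h(P-2) − h(P-6) = 190.69 − 187.36 = 3.33 m.
Vertical separation Δz = 182.43 − 143.72 = 38.71 m.
|i_v| = |Δh| / Δz = 3.33 / 38.71 = 0.0860.
Head is higher in the shallow piezometer, so vertical flow is downward (recharge condition).

|i_v| ≈ 0.0860; vertical flow is downward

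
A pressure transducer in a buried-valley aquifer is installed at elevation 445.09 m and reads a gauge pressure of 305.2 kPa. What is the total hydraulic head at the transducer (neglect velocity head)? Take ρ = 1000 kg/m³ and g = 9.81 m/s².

h ≈ 476.20 m

ψ = P/(ρg) = 305.2×1000 / (1000 × 9.81) = 31.11 m.
h = z + ψ = 445.09 + 31.11 = 476.20 m.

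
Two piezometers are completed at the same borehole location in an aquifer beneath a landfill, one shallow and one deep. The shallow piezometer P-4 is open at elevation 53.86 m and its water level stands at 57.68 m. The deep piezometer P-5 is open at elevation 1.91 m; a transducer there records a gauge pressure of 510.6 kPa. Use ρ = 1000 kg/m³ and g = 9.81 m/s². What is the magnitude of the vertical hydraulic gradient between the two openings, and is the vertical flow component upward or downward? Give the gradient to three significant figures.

Total head at P-4: h = 57.68 m (water level in the standpipe).
Pressure head at P-5: ψ = P/(ρg) = 510.6×1000 / (1000 × 9.81) = 52.05 m.
Total head at P-5: h = z + ψ = 1.91 + 52.05 = 53.96 m.
Δh = h(P-4) − h(P-5) = 57.68 − 53.96 = 3.72 m.
Vertical separation Δz = 53.86 − 1.91 = 51.95 m.
|i_v| = |Δh| / Δz = 3.72 / 51.95 = 0.0716.
Head is higher in the shallow piezometer, so vertical flow is downward (recharge condition).

|i_v| ≈ 0.0716; vertical flow is downward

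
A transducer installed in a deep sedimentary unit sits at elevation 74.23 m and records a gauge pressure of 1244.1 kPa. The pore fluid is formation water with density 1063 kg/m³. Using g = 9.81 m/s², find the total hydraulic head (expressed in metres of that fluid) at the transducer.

ψ = P/(ρg) = 1244.1×1000 / (1063 × 9.81) = 119.30 m.
h = z + ψ = 74.23 + 119.30 = 193.53 m.

h ≈ 193.53 m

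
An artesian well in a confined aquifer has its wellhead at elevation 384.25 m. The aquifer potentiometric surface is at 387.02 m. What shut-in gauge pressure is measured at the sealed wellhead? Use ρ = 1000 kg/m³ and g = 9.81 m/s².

Head above the cap: Δh = 387.02 − 384.25 = 2.77 m.
P = ρgΔh = 1000 × 9.81 × 2.77 = 27174 Pa ≈ 27.2 kPa.

P ≈ 27.2 kPa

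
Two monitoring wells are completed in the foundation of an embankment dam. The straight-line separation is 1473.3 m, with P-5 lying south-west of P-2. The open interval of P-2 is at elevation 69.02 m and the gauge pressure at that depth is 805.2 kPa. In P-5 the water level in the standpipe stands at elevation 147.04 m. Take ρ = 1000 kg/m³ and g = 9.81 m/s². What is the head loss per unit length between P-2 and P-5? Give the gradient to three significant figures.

i ≈ 0.00276 m/m

Pressure head at P-2: ψ = P/(ρg) = 805.2×1000 / (1000 × 9.81) = 82.08 m.
Total head at P-2: h = z + ψ = 69.02 + 82.08 = 151.10 m.
Total head at P-5: h = 147.04 m (water level in the piezometer is the total head).
Head difference: h(P-2) − h(P-5) = 151.10 − 147.04 = 4.06 m.
Hydraulic gradient: i = |Δh| / L = 4.06 / 1473.3 = 0.00276.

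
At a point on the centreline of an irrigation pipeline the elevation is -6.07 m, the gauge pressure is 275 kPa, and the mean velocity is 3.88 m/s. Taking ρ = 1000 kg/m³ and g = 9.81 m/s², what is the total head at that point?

Pressure head ψ = P/(ρg) = 275×1000 / (1000 × 9.81) = 28.03 m.
Velocity head = v²/(2g) = 3.88² / (2 × 9.81) = 0.767 m.
h = z + ψ + v²/(2g) = -6.07 + 28.03 + 0.767 = 22.73 m.

h ≈ 22.73 m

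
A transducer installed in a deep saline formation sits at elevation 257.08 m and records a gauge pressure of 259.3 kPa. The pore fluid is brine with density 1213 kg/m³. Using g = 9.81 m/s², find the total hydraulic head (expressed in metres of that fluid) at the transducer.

ψ = P/(ρg) = 259.3×1000 / (1213 × 9.81) = 21.79 m.
h = z + ψ = 257.08 + 21.79 = 278.87 m.

h ≈ 278.87 m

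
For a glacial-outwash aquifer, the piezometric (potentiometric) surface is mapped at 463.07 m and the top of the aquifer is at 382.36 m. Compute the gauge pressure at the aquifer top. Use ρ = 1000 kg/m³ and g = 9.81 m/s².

P ≈ 792 kPa

Pressure head at the aquifer top: ψ = h − z = 463.07 − 382.36 = 80.71 m.
P = ρgψ = 1000 × 9.81 × 80.71 = 791765 Pa ≈ 792 kPa.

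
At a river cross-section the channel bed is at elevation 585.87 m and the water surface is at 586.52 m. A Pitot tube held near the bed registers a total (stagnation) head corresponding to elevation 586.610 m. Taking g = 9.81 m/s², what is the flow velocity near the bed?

v ≈ 1.33 m/s

Near the bed, under hydrostatic conditions, the piezometric head (z + ψ) equals the free-surface elevation, 586.52 m.
Velocity head = total − piezometric = 586.610 − 586.52 = 0.090 m.
v = √(2g·h_v) = √(2 × 9.81 × 0.090) = 1.33 m/s.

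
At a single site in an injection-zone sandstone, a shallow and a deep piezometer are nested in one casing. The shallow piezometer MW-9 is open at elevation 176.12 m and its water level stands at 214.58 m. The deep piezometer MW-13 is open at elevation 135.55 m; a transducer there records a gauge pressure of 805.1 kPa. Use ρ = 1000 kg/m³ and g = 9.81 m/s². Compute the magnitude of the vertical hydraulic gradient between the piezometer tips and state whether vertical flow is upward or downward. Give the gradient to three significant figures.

Total head at MW-9: h = 214.58 m (water level in the standpipe).
Pressure head at MW-13: ψ = P/(ρg) = 805.1×1000 / (1000 × 9.81) = 82.07 m.
Total head at MW-13: h = z + ψ = 135.55 + 82.07 = 217.62 m.
Δh = h(MW-9) − h(MW-13) = 214.58 − 217.62 = -3.04 m.
Vertical separation Δz = 176.12 − 135.55 = 40.57 m.
|i_v| = |Δh| / Δz = 3.04 / 40.57 = 0.0749.
Head is higher in the deep piezometer, so vertical flow is upward (discharge condition).

|i_v| ≈ 0.0749; vertical flow is upward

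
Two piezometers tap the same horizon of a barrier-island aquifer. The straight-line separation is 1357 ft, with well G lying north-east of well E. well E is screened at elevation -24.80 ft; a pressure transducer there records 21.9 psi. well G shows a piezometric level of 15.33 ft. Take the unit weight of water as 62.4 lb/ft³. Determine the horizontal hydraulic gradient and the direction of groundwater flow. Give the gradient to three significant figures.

i ≈ 0.00767; groundwater flows toward the north-east

Pressure head at well E: ψ = 144·P/γ = 144 × 21.9 / 62.4 = 50.54 ft.
Total head at well E: h = z + ψ = -24.80 + 50.54 = 25.74 ft.
Total head at well G: h = 15.33 ft (water level in the piezometer is the total head).
Head difference: h(well E) − h(well G) = 25.74 − 15.33 = 10.41 ft.
Hydraulic gradient: i = |Δh| / L = 10.41 / 1357 = 0.00767.
Flow is from higher to lower head: from well E toward well G, i.e. toward the north-east.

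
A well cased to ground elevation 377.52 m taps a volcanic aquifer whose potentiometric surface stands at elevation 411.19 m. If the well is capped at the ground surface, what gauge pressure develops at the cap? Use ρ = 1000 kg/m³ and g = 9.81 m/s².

P ≈ 330 kPa

Head above the cap: Δh = 411.19 − 377.52 = 33.67 m.
P = ρgΔh = 1000 × 9.81 × 33.67 = 330303 Pa ≈ 330 kPa.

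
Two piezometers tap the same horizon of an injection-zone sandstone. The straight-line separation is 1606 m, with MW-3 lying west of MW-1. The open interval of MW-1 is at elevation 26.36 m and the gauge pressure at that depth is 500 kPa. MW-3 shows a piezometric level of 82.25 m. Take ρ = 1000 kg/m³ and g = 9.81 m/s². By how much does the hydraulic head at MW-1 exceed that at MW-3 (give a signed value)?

Δh ≈ -4.92 m

Pressure head at MW-1: ψ = P/(ρg) = 500×1000 / (1000 × 9.81) = 50.97 m.
Total head at MW-1: h = z + ψ = 26.36 + 50.97 = 77.33 m.
Total head at MW-3: h = 82.25 m (water level in the piezometer is the total head).
Head difference: h(MW-1) − h(MW-3) = 77.33 − 82.25 = -4.92 m.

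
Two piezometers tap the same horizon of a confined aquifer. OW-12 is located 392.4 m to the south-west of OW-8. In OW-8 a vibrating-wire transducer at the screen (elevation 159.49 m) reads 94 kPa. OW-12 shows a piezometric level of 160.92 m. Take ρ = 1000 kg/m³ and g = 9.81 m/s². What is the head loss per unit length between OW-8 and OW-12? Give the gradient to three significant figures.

Pressure head at OW-8: ψ = P/(ρg) = 94×1000 / (1000 × 9.81) = 9.58 m.
Total head at OW-8: h = z + ψ = 159.49 + 9.58 = 169.07 m.
Total head at OW-12: h = 160.92 m (water level in the piezometer is the total head).
Head difference: h(OW-8) − h(OW-12) = 169.07 − 160.92 = 8.15 m.
Hydraulic gradient: i = |Δh| / L = 8.15 / 392.4 = 0.0208.

i ≈ 0.0208 m/m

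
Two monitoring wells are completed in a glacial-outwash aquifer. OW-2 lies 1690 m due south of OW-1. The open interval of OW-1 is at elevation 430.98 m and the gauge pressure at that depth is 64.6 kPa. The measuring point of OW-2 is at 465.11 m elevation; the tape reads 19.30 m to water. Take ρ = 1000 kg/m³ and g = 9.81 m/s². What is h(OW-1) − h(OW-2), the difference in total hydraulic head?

Pressure head at OW-1: ψ = P/(ρg) = 64.6×1000 / (1000 × 9.81) = 6.59 m.
Total head at OW-1: h = z + ψ = 430.98 + 6.59 = 437.57 m.
Total head at OW-2: h = 465.11 − 19.30 = 445.81 m.
Head difference: h(OW-1) − h(OW-2) = 437.57 − 445.81 = -8.24 m.

Δh ≈ -8.24 m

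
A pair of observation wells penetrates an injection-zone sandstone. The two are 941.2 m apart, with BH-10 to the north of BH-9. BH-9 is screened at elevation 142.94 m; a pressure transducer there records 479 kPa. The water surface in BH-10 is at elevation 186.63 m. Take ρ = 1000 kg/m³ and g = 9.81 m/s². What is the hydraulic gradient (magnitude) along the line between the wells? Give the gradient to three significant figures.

Pressure head at BH-9: ψ = P/(ρg) = 479×1000 / (1000 × 9.81) = 48.83 m.
Total head at BH-9: h = z + ψ = 142.94 + 48.83 = 191.77 m.
Total head at BH-10: h = 186.63 m (water level in the piezometer is the total head).
Head difference: h(BH-9) − h(BH-10) = 191.77 − 186.63 = 5.14 m.
Hydraulic gradient: i = |Δh| / L = 5.14 / 941.2 = 0.00546.

i ≈ 0.00546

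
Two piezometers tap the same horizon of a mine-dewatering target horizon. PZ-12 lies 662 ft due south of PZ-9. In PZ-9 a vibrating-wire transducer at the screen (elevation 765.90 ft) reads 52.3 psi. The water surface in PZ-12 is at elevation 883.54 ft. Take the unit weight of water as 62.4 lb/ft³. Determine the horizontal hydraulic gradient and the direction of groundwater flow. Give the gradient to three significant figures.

Pressure head at PZ-9: ψ = 144·P/γ = 144 × 52.3 / 62.4 = 120.69 ft.
Total head at PZ-9: h = z + ψ = 765.90 + 120.69 = 886.59 ft.
Total head at PZ-12: h = 883.54 ft (water level in the piezometer is the total head).
Head difference: h(PZ-9) − h(PZ-12) = 886.59 − 883.54 = 3.05 ft.
Hydraulic gradient: i = |Δh| / L = 3.05 / 662 = 0.00461.
Flow is from higher to lower head: from PZ-9 toward PZ-12, i.e. toward the south.

i ≈ 0.00461; groundwater flows toward the south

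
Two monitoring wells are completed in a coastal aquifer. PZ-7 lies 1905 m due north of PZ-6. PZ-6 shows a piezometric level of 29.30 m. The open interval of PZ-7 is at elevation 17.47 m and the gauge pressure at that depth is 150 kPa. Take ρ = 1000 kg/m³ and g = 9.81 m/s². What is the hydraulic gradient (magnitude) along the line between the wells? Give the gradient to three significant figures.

i ≈ 0.00182

Total head at PZ-6: h = 29.30 m (water level in the piezometer is the total head).
Pressure head at PZ-7: ψ = P/(ρg) = 150×1000 / (1000 × 9.81) = 15.29 m.
Total head at PZ-7: h = z + ψ = 17.47 + 15.29 = 32.76 m.
Head difference: h(PZ-6) − h(PZ-7) = 29.30 − 32.76 = -3.46 m.
Hydraulic gradient: i = |Δh| / L = 3.46 / 1905 = 0.00182.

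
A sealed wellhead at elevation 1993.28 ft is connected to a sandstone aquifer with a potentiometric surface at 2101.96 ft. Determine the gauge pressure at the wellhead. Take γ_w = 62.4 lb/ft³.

Head above the cap: Δh = 2101.96 − 1993.28 = 108.68 ft.
P = γΔh/144 = 62.4 × 108.68 / 144 = 47.1 psi.

P ≈ 47.1 psi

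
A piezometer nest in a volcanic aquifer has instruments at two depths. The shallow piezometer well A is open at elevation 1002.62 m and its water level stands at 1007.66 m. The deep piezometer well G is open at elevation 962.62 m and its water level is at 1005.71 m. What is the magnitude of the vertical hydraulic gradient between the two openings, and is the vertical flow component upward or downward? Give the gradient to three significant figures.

Total head at well A: h = 1007.66 m (water level in the standpipe).
Total head at well G: h = 1005.71 m.
Δh = h(well A) − h(well G) = 1007.66 − 1005.71 = 1.95 m.
Vertical separation Δz = 1002.62 − 962.62 = 40.00 m.
|i_v| = |Δh| / Δz = 1.95 / 40.00 = 0.0487.
Head is higher in the shallow piezometer, so vertical flow is downward (recharge condition).

|i_v| ≈ 0.0487; vertical flow is downward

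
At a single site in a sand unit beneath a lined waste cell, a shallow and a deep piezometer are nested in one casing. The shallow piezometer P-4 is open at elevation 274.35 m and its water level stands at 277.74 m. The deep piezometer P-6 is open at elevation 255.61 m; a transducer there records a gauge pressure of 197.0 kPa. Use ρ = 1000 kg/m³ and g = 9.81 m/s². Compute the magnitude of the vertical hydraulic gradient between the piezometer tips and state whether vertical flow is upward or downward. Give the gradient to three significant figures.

|i_v| ≈ 0.109; vertical flow is downward

Total head at P-4: h = 277.74 m (water level in the standpipe).
Pressure head at P-6: ψ = P/(ρg) = 197.0×1000 / (1000 × 9.81) = 20.08 m.
Total head at P-6: h = z + ψ = 255.61 + 20.08 = 275.69 m.
Δh = h(P-4) − h(P-6) = 277.74 − 275.69 = 2.05 m.
Vertical separation Δz = 274.35 − 255.61 = 18.74 m.
|i_v| = |Δh| / Δz = 2.05 / 18.74 = 0.109.
Head is higher in the shallow piezometer, so vertical flow is downward (recharge condition).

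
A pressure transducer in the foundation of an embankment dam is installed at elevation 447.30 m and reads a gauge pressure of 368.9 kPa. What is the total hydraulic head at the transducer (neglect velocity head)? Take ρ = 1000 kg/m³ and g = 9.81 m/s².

h ≈ 484.90 m

ψ = P/(ρg) = 368.9×1000 / (1000 × 9.81) = 37.60 m.
h = z + ψ = 447.30 + 37.60 = 484.90 m.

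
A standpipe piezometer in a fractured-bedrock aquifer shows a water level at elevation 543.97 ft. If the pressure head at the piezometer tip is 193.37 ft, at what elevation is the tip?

z = h − ψ = 543.97 − 193.37 = 350.60 ft.

z ≈ 350.60 ft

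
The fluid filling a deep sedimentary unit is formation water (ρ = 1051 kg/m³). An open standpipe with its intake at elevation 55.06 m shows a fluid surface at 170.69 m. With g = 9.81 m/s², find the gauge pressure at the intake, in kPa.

Pressure head ψ = h − z = 170.69 − 55.06 = 115.63 m.
P = ρgψ = 1051 × 9.81 × 115.63 = 1192181 Pa ≈ 1190 kPa.

P ≈ 1190 kPa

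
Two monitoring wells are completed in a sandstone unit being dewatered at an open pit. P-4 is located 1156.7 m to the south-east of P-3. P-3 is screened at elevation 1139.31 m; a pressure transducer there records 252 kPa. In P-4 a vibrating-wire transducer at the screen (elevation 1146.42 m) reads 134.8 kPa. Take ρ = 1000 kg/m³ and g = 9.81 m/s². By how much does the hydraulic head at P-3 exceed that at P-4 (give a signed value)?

Pressure head at P-3: ψ = P/(ρg) = 252×1000 / (1000 × 9.81) = 25.69 m.
Total head at P-3: h = z + ψ = 1139.31 + 25.69 = 1165.00 m.
Pressure head at P-4: ψ = P/(ρg) = 134.8×1000 / (1000 × 9.81) = 13.74 m.
Total head at P-4: h = z + ψ = 1146.42 + 13.74 = 1160.16 m.
Head difference: h(P-3) − h(P-4) = 1165.00 − 1160.16 = 4.84 m.

Δh ≈ 4.84 m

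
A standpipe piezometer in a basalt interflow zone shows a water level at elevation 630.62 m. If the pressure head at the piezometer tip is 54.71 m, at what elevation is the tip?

z ≈ 575.91 m

z = h − ψ = 630.62 − 54.71 = 575.91 m.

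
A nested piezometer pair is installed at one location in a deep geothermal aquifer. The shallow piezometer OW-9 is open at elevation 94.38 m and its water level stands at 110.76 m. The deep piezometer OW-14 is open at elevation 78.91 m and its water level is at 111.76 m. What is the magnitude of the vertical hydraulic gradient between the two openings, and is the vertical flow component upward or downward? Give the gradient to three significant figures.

|i_v| ≈ 0.0646; vertical flow is upward

Total head at OW-9: h = 110.76 m (water level in the standpipe).
Total head at OW-14: h = 111.76 m.
Δh = h(OW-9) − h(OW-14) = 110.76 − 111.76 = -1.00 m.
Vertical separation Δz = 94.38 − 78.91 = 15.47 m.
|i_v| = |Δh| / Δz = 1.00 / 15.47 = 0.0646.
Head is higher in the deep piezometer, so vertical flow is upward (discharge condition).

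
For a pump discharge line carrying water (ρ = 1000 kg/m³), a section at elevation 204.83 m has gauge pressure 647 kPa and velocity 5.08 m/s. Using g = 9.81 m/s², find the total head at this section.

Pressure head ψ = P/(ρg) = 647×1000 / (1000 × 9.81) = 65.95 m.
Velocity head = v²/(2g) = 5.08² / (2 × 9.81) = 1.315 m.
h = z + ψ + v²/(2g) = 204.83 + 65.95 + 1.315 = 272.10 m.

h ≈ 272.10 m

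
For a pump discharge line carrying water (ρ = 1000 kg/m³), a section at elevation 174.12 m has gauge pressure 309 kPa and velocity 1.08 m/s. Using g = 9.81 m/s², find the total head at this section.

h ≈ 205.68 m

Pressure head ψ = P/(ρg) = 309×1000 / (1000 × 9.81) = 31.50 m.
Velocity head = v²/(2g) = 1.08² / (2 × 9.81) = 0.059 m.
h = z + ψ + v²/(2g) = 174.12 + 31.50 + 0.059 = 205.68 m.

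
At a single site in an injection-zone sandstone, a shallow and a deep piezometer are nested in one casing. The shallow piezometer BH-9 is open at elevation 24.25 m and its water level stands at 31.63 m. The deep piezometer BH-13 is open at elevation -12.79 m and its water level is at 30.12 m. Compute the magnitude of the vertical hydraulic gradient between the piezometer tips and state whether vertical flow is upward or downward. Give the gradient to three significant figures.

|i_v| ≈ 0.0408; vertical flow is downward

Total head at BH-9: h = 31.63 m (water level in the standpipe).
Total head at BH-13: h = 30.12 m.
Δh = h(BH-9) − h(BH-13) = 31.63 − 30.12 = 1.51 m.
Vertical separation Δz = 24.25 − (-12.79) = 37.04 m.
|i_v| = |Δh| / Δz = 1.51 / 37.04 = 0.0408.
Head is higher in the shallow piezometer, so vertical flow is downward (recharge condition).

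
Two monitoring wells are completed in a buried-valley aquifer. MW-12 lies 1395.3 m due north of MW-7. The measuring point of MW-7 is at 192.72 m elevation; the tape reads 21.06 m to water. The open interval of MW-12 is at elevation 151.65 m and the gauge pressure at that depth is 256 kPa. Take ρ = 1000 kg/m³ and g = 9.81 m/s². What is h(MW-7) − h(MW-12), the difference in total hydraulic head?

Total head at MW-7: h = 192.72 − 21.06 = 171.66 m.
Pressure head at MW-12: ψ = P/(ρg) = 256×1000 / (1000 × 9.81) = 26.10 m.
Total head at MW-12: h = z + ψ = 151.65 + 26.10 = 177.75 m.
Head difference: h(MW-7) − h(MW-12) = 171.66 − 177.75 = -6.09 m.

Δh ≈ -6.09 m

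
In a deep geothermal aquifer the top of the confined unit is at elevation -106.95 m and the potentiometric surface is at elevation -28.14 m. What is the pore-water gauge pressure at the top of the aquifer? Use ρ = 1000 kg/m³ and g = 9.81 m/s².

Pressure head at the aquifer top: ψ = h − z = -28.14 − (-106.95) = 78.81 m.
P = ρgψ = 1000 × 9.81 × 78.81 = 773126 Pa ≈ 773 kPa.

P ≈ 773 kPa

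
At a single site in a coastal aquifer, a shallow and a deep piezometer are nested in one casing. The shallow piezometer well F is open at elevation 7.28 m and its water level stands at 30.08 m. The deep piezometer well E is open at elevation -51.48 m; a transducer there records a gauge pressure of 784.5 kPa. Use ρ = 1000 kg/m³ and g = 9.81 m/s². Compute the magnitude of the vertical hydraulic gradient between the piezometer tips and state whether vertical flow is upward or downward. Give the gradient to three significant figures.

Total head at well F: h = 30.08 m (water level in the standpipe).
Pressure head at well E: ψ = P/(ρg) = 784.5×1000 / (1000 × 9.81) = 79.97 m.
Total head at well E: h = z + ψ = -51.48 + 79.97 = 28.49 m.
Δh = h(well F) − h(well E) = 30.08 − 28.49 = 1.59 m.
Vertical separation Δz = 7.28 − (-51.48) = 58.76 m.
|i_v| = |Δh| / Δz = 1.59 / 58.76 = 0.0271.
Head is higher in the shallow piezometer, so vertical flow is downward (recharge condition).

|i_v| ≈ 0.0271; vertical flow is downward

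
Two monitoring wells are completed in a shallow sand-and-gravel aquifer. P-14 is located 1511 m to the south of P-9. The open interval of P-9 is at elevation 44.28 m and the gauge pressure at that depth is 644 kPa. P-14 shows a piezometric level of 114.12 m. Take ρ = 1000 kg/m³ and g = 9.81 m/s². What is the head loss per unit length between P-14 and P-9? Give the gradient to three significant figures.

i ≈ 0.00277 m/m

Pressure head at P-9: ψ = P/(ρg) = 644×1000 / (1000 × 9.81) = 65.65 m.
Total head at P-9: h = z + ψ = 44.28 + 65.65 = 109.93 m.
Total head at P-14: h = 114.12 m (water level in the piezometer is the total head).
Head difference: h(P-9) − h(P-14) = 109.93 − 114.12 = -4.19 m.
Hydraulic gradient: i = |Δh| / L = 4.19 / 1511 = 0.00277.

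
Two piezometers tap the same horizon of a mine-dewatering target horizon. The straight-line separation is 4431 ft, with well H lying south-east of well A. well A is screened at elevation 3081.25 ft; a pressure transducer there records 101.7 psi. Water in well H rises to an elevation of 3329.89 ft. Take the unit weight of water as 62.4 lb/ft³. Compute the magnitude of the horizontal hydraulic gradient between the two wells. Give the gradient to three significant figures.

i ≈ 0.00315

Pressure head at well A: ψ = 144·P/γ = 144 × 101.7 / 62.4 = 234.69 ft.
Total head at well A: h = z + ψ = 3081.25 + 234.69 = 3315.94 ft.
Total head at well H: h = 3329.89 ft (water level in the piezometer is the total head).
Head difference: h(well A) − h(well H) = 3315.94 − 3329.89 = -13.95 ft.
Hydraulic gradient: i = |Δh| / L = 13.95 / 4431 = 0.00315.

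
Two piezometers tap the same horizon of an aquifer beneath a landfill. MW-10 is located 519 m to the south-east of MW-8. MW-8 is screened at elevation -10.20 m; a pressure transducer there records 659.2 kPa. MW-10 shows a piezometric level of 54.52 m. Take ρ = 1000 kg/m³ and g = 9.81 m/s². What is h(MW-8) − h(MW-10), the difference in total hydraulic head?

Δh ≈ 2.48 m

Pressure head at MW-8: ψ = P/(ρg) = 659.2×1000 / (1000 × 9.81) = 67.20 m.
Total head at MW-8: h = z + ψ = -10.20 + 67.20 = 57.00 m.
Total head at MW-10: h = 54.52 m (water level in the piezometer is the total head).
Head difference: h(MW-8) − h(MW-10) = 57.00 − 54.52 = 2.48 m.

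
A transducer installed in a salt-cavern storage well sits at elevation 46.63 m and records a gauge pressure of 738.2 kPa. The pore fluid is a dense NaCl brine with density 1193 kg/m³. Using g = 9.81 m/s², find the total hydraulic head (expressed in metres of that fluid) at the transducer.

h ≈ 109.71 m

ψ = P/(ρg) = 738.2×1000 / (1193 × 9.81) = 63.08 m.
h = z + ψ = 46.63 + 63.08 = 109.71 m.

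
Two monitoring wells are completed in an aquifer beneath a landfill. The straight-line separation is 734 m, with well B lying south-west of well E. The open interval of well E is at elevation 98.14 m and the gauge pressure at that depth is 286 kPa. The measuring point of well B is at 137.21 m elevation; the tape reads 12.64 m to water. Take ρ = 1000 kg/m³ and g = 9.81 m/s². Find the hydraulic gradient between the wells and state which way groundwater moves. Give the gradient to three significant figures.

i ≈ 0.00371; groundwater flows toward the south-west

Pressure head at well E: ψ = P/(ρg) = 286×1000 / (1000 × 9.81) = 29.15 m.
Total head at well E: h = z + ψ = 98.14 + 29.15 = 127.29 m.
Total head at well B: h = 137.21 − 12.64 = 124.57 m.
Head difference: h(well E) − h(well B) = 127.29 − 124.57 = 2.72 m.
Hydraulic gradient: i = |Δh| / L = 2.72 / 734 = 0.00371.
Flow is from higher to lower head: from well E toward well B, i.e. toward the south-west.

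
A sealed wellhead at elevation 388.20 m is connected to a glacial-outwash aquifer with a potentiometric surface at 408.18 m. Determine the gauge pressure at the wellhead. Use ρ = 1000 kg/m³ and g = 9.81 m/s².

P ≈ 196 kPa

Head above the cap: Δh = 408.18 − 388.20 = 19.98 m.
P = ρgΔh = 1000 × 9.81 × 19.98 = 196004 Pa ≈ 196 kPa.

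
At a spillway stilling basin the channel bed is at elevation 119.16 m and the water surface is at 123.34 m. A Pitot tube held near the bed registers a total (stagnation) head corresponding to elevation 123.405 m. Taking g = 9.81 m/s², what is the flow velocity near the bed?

v ≈ 1.13 m/s

Near the bed, under hydrostatic conditions, the piezometric head (z + ψ) equals the free-surface elevation, 123.34 m.
Velocity head = total − piezometric = 123.405 − 123.34 = 0.065 m.
v = √(2g·h_v) = √(2 × 9.81 × 0.065) = 1.13 m/s.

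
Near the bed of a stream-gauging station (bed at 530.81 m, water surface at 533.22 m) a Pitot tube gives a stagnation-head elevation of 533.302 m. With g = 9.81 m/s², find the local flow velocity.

Near the bed, under hydrostatic conditions, the piezometric head (z + ψ) equals the free-surface elevation, 533.22 m.
Velocity head = total − piezometric = 533.302 − 533.22 = 0.082 m.
v = √(2g·h_v) = √(2 × 9.81 × 0.082) = 1.27 m/s.

v ≈ 1.27 m/s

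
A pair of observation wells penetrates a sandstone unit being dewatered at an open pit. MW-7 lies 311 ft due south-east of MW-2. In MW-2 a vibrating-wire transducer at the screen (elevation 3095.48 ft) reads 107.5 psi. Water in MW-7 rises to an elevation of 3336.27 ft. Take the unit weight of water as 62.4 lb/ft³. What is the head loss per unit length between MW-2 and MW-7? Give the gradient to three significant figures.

i ≈ 0.0234 ft/ft

Pressure head at MW-2: ψ = 144·P/γ = 144 × 107.5 / 62.4 = 248.08 ft.
Total head at MW-2: h = z + ψ = 3095.48 + 248.08 = 3343.56 ft.
Total head at MW-7: h = 3336.27 ft (water level in the piezometer is the total head).
Head difference: h(MW-2) − h(MW-7) = 3343.56 − 3336.27 = 7.29 ft.
Hydraulic gradient: i = |Δh| / L = 7.29 / 311 = 0.0234.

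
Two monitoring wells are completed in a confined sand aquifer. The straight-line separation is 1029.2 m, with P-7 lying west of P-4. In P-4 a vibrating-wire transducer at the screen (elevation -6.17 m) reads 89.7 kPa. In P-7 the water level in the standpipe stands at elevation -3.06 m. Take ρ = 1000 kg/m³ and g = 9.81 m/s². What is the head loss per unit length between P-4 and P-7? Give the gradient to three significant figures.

i ≈ 0.00586 m/m

Pressure head at P-4: ψ = P/(ρg) = 89.7×1000 / (1000 × 9.81) = 9.14 m.
Total head at P-4: h = z + ψ = -6.17 + 9.14 = 2.97 m.
Total head at P-7: h = -3.06 m (water level in the piezometer is the total head).
Head difference: h(P-4) − h(P-7) = 2.97 − (-3.06) = 6.03 m.
Hydraulic gradient: i = |Δh| / L = 6.03 / 1029.2 = 0.00586.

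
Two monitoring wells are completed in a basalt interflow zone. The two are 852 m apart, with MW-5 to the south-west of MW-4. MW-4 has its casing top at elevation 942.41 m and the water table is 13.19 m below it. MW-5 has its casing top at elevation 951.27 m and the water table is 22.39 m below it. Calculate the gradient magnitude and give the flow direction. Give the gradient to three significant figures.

i ≈ 0.000399; groundwater flows toward the south-west

Total head at MW-4: h = 942.41 − 13.19 = 929.22 m.
Total head at MW-5: h = 951.27 − 22.39 = 928.88 m.
Head difference: h(MW-4) − h(MW-5) = 929.22 − 928.88 = 0.34 m.
Hydraulic gradient: i = |Δh| / L = 0.34 / 852 = 0.000399.
Flow is from higher to lower head: from MW-4 toward MW-5, i.e. toward the south-west.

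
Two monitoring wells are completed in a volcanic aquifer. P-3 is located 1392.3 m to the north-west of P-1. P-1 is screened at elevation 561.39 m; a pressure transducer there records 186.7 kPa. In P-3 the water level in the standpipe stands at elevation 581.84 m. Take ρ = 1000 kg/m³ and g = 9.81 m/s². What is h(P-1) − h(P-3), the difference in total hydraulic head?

Δh ≈ -1.42 m

Pressure head at P-1: ψ = P/(ρg) = 186.7×1000 / (1000 × 9.81) = 19.03 m.
Total head at P-1: h = z + ψ = 561.39 + 19.03 = 580.42 m.
Total head at P-3: h = 581.84 m (water level in the piezometer is the total head).
Head difference: h(P-1) − h(P-3) = 580.42 − 581.84 = -1.42 m.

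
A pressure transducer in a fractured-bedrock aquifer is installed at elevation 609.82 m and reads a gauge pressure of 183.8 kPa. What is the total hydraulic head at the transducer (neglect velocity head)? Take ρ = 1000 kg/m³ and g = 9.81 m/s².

ψ = P/(ρg) = 183.8×1000 / (1000 × 9.81) = 18.74 m.
h = z + ψ = 609.82 + 18.74 = 628.56 m.

h ≈ 628.56 m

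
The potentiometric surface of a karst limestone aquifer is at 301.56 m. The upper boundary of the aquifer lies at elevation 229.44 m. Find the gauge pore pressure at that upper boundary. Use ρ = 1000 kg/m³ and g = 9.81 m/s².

Pressure head at the aquifer top: ψ = h − z = 301.56 − 229.44 = 72.12 m.
P = ρgψ = 1000 × 9.81 × 72.12 = 707497 Pa ≈ 707 kPa.

P ≈ 707 kPa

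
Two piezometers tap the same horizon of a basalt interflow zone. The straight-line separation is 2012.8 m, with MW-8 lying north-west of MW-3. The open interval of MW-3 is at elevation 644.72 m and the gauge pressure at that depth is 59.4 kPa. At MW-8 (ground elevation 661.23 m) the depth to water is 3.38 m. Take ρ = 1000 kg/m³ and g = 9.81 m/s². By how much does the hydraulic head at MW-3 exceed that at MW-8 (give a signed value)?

Δh ≈ -7.07 m

Pressure head at MW-3: ψ = P/(ρg) = 59.4×1000 / (1000 × 9.81) = 6.06 m.
Total head at MW-3: h = z + ψ = 644.72 + 6.06 = 650.78 m.
Total head at MW-8: h = 661.23 − 3.38 = 657.85 m.
Head difference: h(MW-3) − h(MW-8) = 650.78 − 657.85 = -7.07 m.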